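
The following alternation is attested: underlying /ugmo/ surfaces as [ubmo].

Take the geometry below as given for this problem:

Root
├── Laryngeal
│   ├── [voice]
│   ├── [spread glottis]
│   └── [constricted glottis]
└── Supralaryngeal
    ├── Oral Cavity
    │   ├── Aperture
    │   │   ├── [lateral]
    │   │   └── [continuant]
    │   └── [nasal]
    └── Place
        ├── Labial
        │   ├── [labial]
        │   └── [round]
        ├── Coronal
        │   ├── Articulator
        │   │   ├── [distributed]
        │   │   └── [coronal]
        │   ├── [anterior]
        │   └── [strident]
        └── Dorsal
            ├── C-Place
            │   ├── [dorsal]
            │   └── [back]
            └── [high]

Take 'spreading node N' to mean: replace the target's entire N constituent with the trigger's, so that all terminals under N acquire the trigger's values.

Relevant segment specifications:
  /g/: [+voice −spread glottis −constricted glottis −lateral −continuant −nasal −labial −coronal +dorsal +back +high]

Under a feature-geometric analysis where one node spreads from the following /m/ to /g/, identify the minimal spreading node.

Comparing /g/ with its surface form [b], the features that change are [labial], [round], [dorsal], [high], [back].
Tracing each changed feature up the tree, the paths first meet at Place; any lower node misses at least one of them.
Delinking /g/'s Place and associating /m/'s Place gives precisely the feature bundle of [b].
[nasal] — on which /m/ differs from /g/ — is unchanged, so neither Supralaryngeal nor anything higher can have spread; the constituent is no larger than Place.

Place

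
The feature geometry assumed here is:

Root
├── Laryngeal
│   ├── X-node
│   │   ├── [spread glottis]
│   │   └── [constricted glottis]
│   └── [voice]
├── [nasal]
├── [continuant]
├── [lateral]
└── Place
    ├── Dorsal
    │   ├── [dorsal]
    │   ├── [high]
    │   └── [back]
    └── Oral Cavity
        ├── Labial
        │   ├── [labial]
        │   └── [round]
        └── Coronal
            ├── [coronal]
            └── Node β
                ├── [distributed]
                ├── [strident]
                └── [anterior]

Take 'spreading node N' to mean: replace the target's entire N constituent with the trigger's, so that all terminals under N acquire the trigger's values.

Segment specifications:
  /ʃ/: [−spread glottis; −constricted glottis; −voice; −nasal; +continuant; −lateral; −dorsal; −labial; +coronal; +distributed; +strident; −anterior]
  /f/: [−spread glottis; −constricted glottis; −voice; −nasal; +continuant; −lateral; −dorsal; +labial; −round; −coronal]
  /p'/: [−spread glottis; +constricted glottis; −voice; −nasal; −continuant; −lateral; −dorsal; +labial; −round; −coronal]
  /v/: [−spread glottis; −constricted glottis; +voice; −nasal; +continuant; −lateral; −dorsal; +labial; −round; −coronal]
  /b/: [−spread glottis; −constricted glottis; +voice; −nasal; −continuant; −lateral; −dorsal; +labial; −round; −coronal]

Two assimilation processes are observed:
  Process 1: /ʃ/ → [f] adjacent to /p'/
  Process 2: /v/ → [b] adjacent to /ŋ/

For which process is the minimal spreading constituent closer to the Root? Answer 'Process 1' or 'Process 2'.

In Process 1, [labial], [round], [coronal], [anterior], [distributed], [strident] change, so the minimal spreading node is Oral Cavity at depth 2.
In Process 2, [continuant] changes, so the minimal spreading node is [continuant] at depth 1.
[continuant] (depth 1) sits above Oral Cavity (depth 2), making Process 2 the one with the higher spreading node.

Process 2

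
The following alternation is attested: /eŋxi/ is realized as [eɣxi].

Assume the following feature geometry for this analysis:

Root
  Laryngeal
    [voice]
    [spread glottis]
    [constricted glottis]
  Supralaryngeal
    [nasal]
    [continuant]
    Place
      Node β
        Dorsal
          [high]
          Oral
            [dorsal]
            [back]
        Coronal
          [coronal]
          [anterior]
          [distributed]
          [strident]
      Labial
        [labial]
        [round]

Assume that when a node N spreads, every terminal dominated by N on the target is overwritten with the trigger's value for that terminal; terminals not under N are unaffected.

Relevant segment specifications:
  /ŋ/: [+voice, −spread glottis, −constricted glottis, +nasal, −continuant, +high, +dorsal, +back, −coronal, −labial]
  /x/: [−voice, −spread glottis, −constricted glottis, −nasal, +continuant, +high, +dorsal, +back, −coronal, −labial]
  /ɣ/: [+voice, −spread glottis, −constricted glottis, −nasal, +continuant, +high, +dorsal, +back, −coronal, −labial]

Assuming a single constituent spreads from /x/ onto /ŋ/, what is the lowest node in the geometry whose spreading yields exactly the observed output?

Supralaryngeal

/ŋ/ and [ɣ] differ in [nasal], [continuant]; every other specified feature is identical.
The smallest constituent containing every changed terminal is Supralaryngeal — each of its daughters lacks at least one of the affected features.
Delinking /ŋ/'s Supralaryngeal and associating /x/'s Supralaryngeal gives precisely the feature bundle of [ɣ].
Had Root spread, [voice] would have taken /x/'s value; it stays as in /ŋ/, confirming the spreading constituent is exactly Supralaryngeal.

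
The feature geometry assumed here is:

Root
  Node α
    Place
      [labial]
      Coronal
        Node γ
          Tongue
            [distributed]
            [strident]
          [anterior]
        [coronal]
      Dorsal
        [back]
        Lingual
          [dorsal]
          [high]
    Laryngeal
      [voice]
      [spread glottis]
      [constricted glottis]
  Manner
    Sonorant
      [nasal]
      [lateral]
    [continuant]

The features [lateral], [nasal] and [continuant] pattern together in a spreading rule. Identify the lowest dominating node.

Manner

[lateral] is immediately dominated by Sonorant.
[nasal] is immediately dominated by Sonorant.
[continuant] is immediately dominated by Manner.
The listed terminals split across distinct daughters of Manner, so Manner itself is the smallest node containing them all.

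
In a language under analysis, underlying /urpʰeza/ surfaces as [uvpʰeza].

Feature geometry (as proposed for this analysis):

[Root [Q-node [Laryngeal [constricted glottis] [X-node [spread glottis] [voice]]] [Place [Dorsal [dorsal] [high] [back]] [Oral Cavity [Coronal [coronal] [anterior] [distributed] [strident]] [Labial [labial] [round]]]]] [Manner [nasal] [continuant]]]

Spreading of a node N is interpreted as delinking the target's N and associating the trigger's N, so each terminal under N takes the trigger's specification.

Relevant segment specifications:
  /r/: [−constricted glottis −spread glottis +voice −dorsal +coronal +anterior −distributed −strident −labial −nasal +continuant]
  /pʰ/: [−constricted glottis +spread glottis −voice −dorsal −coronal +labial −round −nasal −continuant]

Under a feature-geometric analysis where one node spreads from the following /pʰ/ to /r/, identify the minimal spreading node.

Oral Cavity

Comparing /r/ with its surface form [v], the features that change are [labial], [round], [coronal], [anterior], [distributed], [strident].
Tracing each changed feature up the tree, the paths first meet at Oral Cavity; any lower node misses at least one of them.
If Oral Cavity spreads, every terminal under it takes /pʰ/'s value, producing [v] as observed.
Features on which the two segments disagree outside Oral Cavity, such as [continuant], [spread glottis], are unchanged — nothing dominating them spread, and Oral Cavity is the minimal sufficient constituent.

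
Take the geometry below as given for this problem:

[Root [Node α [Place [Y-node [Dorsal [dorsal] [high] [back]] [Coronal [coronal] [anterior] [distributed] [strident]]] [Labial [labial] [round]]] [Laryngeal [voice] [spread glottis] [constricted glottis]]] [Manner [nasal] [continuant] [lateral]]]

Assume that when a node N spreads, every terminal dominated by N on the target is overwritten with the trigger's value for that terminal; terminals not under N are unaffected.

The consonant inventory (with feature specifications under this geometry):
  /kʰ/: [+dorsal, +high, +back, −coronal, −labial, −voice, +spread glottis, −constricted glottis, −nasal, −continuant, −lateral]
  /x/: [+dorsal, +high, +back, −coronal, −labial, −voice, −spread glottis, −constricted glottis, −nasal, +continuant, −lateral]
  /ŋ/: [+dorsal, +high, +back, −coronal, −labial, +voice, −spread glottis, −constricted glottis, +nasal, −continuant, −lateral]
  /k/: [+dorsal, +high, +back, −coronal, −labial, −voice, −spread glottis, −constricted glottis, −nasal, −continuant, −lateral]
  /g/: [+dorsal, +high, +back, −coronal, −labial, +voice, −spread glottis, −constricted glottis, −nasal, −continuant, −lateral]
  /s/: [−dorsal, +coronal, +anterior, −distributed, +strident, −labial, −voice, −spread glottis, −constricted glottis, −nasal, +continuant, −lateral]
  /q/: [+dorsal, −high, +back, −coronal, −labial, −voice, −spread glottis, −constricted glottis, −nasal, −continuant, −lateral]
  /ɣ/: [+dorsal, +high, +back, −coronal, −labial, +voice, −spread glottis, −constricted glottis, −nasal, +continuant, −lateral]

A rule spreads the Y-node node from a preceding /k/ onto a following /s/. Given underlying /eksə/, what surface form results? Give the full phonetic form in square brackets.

[ekxə]

Y-node immediately or transitively dominates [dorsal], [high], [back], [coronal], [anterior], [distributed], [strident].
The target acquires /k/'s values for everything under Y-node — [+dorsal], [+high], [+back], [−coronal] — while keeping its own [labial], [voice], [spread glottis], ….
This feature bundle is that of [x], so /eksə/ surfaces as [ekxə].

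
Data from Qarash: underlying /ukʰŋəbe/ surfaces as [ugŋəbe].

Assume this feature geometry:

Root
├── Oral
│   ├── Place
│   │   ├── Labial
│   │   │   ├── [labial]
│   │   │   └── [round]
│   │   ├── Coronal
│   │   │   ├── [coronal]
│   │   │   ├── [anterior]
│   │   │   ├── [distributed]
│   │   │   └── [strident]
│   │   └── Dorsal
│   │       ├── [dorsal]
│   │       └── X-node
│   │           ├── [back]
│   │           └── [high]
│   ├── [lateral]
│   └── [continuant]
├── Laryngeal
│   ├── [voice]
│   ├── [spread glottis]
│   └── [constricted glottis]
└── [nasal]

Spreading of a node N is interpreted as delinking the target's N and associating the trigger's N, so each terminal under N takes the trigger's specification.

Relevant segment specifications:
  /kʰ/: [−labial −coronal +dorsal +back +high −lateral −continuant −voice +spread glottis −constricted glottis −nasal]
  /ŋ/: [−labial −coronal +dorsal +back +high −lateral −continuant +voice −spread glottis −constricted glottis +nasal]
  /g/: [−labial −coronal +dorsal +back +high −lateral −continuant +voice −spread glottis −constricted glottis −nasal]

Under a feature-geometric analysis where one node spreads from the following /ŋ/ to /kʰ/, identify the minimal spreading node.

Laryngeal

The alternation /kʰ/ → [g] changes [voice], [spread glottis] and nothing else.
The smallest constituent containing every changed terminal is Laryngeal — each of its daughters lacks at least one of the affected features.
If Laryngeal spreads, every terminal under it takes /ŋ/'s value, producing [g] as observed.
Since [nasal] is preserved even though /ŋ/ disagrees there, no node above Laryngeal spread.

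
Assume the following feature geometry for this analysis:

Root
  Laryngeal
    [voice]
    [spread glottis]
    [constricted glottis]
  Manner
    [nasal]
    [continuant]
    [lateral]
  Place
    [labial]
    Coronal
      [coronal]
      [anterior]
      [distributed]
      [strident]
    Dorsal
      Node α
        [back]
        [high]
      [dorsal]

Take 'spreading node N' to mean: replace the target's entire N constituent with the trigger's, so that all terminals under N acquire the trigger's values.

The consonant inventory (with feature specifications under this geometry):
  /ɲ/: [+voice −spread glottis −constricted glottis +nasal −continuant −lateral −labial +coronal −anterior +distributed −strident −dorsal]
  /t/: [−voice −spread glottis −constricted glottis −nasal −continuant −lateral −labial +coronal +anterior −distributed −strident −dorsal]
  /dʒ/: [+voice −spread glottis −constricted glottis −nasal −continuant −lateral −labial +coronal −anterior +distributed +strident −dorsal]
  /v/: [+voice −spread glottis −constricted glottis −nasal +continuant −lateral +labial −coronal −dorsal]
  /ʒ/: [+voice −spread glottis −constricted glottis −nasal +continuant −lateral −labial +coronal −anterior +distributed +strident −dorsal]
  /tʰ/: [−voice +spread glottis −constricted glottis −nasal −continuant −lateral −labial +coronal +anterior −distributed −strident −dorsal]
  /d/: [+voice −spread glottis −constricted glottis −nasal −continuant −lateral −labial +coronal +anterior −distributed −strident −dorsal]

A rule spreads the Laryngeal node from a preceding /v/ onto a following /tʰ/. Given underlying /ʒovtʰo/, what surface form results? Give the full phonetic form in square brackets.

Laryngeal immediately or transitively dominates [voice], [spread glottis], [constricted glottis].
The target acquires /v/'s values for everything under Laryngeal — [+voice], [−spread glottis], [−constricted glottis] — while keeping its own [nasal], [continuant], [lateral], ….
Among the inventory, only /d/ has exactly this specification, giving the surface form [ʒovdo].

[ʒovdo]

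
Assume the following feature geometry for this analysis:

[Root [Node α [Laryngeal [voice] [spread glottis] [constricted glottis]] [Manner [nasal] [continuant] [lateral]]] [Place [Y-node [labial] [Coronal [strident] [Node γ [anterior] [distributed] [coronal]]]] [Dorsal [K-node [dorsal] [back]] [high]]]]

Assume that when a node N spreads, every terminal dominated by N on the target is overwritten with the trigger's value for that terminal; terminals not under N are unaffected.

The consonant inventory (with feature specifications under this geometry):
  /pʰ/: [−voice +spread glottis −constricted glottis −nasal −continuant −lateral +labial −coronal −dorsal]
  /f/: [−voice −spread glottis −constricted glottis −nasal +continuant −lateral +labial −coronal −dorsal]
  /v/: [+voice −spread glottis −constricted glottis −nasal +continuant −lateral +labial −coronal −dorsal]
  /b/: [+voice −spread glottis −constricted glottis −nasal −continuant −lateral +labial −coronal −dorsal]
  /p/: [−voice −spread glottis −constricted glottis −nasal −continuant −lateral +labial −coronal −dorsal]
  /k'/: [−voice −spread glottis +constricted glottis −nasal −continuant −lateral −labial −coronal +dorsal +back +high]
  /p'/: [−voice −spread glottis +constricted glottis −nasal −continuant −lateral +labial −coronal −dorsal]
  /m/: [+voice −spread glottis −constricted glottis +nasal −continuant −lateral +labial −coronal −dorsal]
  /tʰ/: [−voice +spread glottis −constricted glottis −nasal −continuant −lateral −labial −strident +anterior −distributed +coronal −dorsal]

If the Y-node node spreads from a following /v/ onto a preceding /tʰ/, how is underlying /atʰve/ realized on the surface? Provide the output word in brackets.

The Y-node node dominates the terminals [labial], [strident], [anterior], [distributed], [coronal].
The target acquires /v/'s values for everything under Y-node — [+labial], [−coronal] — while keeping its own [voice], [spread glottis], [constricted glottis], ….
Among the inventory, only /pʰ/ has exactly this specification, giving the surface form [apʰve].

[apʰve]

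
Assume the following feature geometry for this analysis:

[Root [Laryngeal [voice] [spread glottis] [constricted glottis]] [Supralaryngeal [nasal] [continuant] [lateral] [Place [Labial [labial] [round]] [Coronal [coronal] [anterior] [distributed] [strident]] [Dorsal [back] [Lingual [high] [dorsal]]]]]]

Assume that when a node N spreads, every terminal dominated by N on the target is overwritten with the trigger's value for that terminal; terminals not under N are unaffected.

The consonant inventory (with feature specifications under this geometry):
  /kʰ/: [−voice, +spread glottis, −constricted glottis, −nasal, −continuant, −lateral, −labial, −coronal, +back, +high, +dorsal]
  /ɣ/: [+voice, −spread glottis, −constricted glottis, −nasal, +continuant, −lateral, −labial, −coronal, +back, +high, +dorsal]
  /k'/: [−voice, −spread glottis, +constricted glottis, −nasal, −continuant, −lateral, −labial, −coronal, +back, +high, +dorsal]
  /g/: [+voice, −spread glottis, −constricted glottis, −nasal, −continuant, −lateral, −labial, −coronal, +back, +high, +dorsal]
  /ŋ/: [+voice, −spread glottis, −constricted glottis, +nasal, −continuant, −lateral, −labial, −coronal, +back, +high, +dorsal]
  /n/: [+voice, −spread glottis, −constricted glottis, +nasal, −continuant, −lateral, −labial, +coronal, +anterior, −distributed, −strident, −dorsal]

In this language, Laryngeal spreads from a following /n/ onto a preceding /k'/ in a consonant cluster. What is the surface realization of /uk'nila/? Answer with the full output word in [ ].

[ugnila]

The Laryngeal node dominates the terminals [voice], [spread glottis], [constricted glottis].
After delinking /k'/'s Laryngeal and linking /n/'s, the affected terminals become [+voice], [−spread glottis], [−constricted glottis]; [nasal], [continuant], [lateral], … (outside Laryngeal) are retained from /k'/.
This feature bundle is that of [g], so /uk'nila/ surfaces as [ugnila].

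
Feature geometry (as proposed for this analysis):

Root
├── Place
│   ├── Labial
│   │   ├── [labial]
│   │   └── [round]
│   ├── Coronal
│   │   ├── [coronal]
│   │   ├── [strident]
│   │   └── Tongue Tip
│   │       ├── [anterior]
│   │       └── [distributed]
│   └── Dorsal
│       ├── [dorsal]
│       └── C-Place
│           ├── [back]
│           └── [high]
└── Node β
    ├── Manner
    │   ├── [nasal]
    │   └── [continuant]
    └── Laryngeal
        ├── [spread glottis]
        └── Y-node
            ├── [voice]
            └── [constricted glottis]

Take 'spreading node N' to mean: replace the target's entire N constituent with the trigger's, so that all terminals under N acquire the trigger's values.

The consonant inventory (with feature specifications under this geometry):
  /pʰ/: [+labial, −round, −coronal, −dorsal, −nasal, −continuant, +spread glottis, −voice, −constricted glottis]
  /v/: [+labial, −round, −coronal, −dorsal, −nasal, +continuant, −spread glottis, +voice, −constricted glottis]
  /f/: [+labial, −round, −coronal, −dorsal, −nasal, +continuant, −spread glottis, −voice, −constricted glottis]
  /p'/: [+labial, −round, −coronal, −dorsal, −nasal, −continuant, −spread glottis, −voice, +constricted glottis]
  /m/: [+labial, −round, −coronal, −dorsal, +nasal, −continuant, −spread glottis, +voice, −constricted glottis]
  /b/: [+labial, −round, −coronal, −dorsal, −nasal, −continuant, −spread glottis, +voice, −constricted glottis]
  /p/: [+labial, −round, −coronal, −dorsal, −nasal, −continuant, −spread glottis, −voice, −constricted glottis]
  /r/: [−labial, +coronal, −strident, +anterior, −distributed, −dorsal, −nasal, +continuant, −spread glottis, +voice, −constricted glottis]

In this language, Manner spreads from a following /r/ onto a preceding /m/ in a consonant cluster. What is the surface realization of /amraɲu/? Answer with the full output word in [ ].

Terminals under Manner in this geometry: [nasal], [continuant].
Spreading Manner from /r/ onto /m/ replaces those values with /r/'s: [−nasal], [+continuant]. Features outside Manner ([labial], [round], [coronal], …) stay as in /m/.
This feature bundle is that of [v], so /amraɲu/ surfaces as [avraɲu].

[avraɲu]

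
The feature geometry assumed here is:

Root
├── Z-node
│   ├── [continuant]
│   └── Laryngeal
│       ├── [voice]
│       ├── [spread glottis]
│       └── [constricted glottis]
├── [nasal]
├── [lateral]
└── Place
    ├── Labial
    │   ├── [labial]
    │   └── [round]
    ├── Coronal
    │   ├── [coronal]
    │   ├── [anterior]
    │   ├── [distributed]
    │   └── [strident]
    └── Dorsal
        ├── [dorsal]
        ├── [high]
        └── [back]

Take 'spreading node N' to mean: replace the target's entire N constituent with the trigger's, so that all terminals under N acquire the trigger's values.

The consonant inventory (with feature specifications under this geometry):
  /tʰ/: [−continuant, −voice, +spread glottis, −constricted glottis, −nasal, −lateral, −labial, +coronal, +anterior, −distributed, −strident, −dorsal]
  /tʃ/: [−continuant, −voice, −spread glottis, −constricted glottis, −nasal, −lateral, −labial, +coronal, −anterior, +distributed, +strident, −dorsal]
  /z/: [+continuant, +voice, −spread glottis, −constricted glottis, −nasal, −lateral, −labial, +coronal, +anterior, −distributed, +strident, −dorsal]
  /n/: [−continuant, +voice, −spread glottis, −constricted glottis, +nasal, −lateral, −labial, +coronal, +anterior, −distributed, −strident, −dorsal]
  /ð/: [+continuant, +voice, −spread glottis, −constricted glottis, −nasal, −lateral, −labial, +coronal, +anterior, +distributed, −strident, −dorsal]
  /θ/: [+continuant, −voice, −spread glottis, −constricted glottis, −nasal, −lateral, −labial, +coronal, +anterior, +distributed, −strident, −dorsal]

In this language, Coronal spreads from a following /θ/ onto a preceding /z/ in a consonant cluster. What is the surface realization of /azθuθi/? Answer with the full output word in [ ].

Coronal immediately or transitively dominates [coronal], [anterior], [distributed], [strident].
The target acquires /θ/'s values for everything under Coronal — [+coronal], [+anterior], [+distributed], [−strident] — while keeping its own [continuant], [voice], [spread glottis], ….
Among the inventory, only /ð/ has exactly this specification, giving the surface form [aðθuθi].

[aðθuθi]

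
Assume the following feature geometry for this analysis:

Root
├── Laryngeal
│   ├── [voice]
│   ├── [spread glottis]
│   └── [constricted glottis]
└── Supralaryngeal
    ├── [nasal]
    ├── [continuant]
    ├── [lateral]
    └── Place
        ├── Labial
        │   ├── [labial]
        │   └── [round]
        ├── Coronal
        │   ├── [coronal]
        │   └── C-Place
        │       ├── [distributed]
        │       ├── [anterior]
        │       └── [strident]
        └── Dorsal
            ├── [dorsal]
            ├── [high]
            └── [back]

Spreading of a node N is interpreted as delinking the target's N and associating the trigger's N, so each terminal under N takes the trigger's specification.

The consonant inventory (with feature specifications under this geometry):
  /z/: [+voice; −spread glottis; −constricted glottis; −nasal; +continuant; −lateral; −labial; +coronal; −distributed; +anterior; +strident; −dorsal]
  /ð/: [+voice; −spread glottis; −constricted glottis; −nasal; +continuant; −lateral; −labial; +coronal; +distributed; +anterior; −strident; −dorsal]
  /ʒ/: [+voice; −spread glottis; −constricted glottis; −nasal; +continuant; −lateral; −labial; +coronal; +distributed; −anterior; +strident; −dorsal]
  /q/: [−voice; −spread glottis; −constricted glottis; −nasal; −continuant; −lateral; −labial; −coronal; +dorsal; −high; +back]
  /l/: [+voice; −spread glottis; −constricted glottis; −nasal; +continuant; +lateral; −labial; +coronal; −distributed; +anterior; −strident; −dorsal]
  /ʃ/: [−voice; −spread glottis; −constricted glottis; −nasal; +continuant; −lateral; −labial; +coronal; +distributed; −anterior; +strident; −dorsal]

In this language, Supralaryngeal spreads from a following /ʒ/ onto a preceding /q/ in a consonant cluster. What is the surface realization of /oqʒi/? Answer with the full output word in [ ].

[oʃʒi]

The Supralaryngeal node dominates the terminals [nasal], [continuant], [lateral], [labial], [round], [coronal], [distributed], [anterior], [strident], [dorsal], [high], [back].
The target acquires /ʒ/'s values for everything under Supralaryngeal — [−nasal], [+continuant], [−lateral], [−labial], [+coronal], [+distributed], [−anterior], [+strident], [−dorsal] — while keeping its own [voice], [spread glottis], [constricted glottis].
This feature bundle is that of [ʃ], so /oqʒi/ surfaces as [oʃʒi].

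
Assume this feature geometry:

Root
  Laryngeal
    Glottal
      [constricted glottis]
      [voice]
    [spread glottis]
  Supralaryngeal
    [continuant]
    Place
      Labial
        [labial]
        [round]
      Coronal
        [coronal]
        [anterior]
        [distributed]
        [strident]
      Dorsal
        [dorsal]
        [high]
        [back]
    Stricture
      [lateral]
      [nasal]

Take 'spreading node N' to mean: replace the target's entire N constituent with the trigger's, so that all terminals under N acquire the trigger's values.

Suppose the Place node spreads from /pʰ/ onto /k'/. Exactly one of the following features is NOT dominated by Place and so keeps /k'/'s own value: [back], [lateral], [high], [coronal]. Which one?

Under this geometry, Place contains [labial], [round], [coronal], [anterior], [distributed], [strident], [dorsal], [high], [back].
Spreading Place replaces [back], [coronal], [high] with the trigger's values, since each sits inside the Place constituent.
[lateral] is not within the Place subtree (it hangs from Stricture), so /k'/'s [lateral] value survives.

[lateral]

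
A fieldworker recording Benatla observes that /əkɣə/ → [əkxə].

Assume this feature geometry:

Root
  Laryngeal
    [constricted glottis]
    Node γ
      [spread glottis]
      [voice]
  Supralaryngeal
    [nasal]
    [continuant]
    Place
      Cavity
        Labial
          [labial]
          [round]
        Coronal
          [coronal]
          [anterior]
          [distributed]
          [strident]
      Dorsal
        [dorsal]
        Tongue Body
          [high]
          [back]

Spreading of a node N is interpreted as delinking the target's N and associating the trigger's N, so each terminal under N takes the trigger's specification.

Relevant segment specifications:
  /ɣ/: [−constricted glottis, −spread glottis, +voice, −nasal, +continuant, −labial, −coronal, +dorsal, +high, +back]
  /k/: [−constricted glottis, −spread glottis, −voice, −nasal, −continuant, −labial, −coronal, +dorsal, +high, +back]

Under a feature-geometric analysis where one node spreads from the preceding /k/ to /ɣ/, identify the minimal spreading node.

The alternation /ɣ/ → [x] changes [voice] and nothing else.
Since just one terminal is affected and it takes /k/'s value, spreading the terminal [voice] alone is sufficient and minimal.
[continuant], a feature on which the two segments disagree outside [voice], is unchanged — nothing dominating it spread, and [voice] is the minimal sufficient constituent.

[voice]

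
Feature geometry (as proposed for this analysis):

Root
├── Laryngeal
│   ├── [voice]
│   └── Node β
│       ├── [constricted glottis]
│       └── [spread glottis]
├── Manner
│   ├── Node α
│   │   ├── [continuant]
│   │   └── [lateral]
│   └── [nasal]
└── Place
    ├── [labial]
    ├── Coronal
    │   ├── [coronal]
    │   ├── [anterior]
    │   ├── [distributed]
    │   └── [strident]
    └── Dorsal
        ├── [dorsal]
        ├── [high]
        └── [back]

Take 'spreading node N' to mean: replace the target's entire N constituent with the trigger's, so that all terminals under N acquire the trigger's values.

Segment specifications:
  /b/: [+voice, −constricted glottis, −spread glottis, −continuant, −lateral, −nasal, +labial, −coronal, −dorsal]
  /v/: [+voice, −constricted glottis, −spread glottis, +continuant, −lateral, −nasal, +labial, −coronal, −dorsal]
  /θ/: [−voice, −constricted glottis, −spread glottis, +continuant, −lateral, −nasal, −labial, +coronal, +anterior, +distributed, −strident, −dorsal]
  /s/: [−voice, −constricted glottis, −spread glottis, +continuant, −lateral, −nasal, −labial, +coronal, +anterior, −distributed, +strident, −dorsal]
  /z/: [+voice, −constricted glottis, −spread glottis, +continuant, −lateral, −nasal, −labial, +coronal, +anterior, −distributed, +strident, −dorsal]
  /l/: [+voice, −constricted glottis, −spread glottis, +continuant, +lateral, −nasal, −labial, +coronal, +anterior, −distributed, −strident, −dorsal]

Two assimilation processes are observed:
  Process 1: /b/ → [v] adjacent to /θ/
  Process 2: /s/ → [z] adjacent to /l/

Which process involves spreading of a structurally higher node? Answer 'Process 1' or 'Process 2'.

Process 1 alters [continuant]; the lowest dominating node is [continuant] (depth 3 from Root).
Process 2 alters [voice]; the lowest dominating node is [voice] (depth 2 from Root).
[voice] (depth 2) sits above [continuant] (depth 3), making Process 2 the one with the higher spreading node.

Process 2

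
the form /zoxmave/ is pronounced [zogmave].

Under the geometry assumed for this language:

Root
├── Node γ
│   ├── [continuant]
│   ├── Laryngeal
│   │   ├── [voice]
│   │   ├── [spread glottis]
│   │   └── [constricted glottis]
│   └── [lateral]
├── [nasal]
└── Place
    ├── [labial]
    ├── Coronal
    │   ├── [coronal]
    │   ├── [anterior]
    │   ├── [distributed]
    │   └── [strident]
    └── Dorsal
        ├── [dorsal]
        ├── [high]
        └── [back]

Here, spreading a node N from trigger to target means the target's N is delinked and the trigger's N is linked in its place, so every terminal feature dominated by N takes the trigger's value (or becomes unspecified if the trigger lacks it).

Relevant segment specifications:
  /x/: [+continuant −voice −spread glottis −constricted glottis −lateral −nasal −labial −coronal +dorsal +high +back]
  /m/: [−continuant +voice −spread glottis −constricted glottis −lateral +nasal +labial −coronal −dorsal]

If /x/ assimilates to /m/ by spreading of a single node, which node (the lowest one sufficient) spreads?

/x/ and [g] differ in [voice], [continuant]; every other specified feature is identical.
Tracing each changed feature up the tree, the paths first meet at Node γ; any lower node misses at least one of them.
If Node γ spreads, every terminal under it takes /m/'s value, producing [g] as observed.
Since [nasal], [labial] are preserved even though /m/ disagrees there, no node above Node γ spread.

Node γ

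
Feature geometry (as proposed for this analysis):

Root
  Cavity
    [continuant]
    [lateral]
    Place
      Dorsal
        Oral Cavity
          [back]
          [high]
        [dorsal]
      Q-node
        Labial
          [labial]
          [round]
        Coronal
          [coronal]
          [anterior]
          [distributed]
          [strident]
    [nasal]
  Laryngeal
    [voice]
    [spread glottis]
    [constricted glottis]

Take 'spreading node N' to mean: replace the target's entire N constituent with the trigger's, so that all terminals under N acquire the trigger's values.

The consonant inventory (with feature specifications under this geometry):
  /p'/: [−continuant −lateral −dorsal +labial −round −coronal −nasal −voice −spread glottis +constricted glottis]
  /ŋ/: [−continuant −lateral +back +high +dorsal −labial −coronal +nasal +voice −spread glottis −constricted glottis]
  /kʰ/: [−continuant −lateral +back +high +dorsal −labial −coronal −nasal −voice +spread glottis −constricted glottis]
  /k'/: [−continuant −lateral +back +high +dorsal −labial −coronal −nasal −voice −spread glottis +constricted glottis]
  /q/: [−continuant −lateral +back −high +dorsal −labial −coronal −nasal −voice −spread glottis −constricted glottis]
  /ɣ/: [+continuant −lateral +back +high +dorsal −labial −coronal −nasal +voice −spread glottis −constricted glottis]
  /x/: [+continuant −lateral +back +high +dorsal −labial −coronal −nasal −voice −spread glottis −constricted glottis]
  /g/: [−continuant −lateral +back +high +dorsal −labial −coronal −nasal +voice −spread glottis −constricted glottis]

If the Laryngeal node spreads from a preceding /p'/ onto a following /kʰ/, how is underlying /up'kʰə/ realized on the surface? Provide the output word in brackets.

The Laryngeal node dominates the terminals [voice], [spread glottis], [constricted glottis].
Spreading Laryngeal from /p'/ onto /kʰ/ replaces those values with /p'/'s: [−voice], [−spread glottis], [+constricted glottis]. Features outside Laryngeal ([continuant], [lateral], [back], …) stay as in /kʰ/.
The resulting bundle matches /k'/ in the inventory; substituting it for /kʰ/ gives [up'k'ə].

[up'k'ə]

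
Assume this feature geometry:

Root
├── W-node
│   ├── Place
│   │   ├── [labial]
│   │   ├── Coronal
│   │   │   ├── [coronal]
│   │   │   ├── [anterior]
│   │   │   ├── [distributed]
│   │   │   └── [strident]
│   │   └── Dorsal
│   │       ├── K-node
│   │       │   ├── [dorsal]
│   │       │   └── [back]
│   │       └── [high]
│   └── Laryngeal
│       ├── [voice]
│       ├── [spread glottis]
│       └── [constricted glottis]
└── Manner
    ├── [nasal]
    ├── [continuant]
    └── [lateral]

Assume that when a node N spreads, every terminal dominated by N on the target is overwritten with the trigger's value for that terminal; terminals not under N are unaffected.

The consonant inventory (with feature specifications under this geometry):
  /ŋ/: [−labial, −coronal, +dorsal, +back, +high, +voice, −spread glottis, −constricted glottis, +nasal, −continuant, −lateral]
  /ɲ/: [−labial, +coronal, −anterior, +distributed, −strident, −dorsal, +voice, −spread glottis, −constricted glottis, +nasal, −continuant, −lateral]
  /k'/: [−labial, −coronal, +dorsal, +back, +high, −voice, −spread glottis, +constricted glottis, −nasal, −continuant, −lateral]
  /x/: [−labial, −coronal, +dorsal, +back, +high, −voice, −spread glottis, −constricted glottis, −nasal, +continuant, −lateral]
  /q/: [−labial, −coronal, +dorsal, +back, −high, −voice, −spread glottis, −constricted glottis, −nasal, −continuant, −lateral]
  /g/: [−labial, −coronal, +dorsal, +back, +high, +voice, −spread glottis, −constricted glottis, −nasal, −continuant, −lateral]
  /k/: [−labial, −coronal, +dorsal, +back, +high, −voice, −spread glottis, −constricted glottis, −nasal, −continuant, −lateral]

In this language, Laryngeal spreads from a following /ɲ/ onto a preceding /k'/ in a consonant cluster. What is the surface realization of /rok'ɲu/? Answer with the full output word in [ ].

Laryngeal immediately or transitively dominates [voice], [spread glottis], [constricted glottis].
After delinking /k'/'s Laryngeal and linking /ɲ/'s, the affected terminals become [+voice], [−spread glottis], [−constricted glottis]; [labial], [coronal], [dorsal], … (outside Laryngeal) are retained from /k'/.
The resulting bundle matches /g/ in the inventory; substituting it for /k'/ gives [rogɲu].

[rogɲu]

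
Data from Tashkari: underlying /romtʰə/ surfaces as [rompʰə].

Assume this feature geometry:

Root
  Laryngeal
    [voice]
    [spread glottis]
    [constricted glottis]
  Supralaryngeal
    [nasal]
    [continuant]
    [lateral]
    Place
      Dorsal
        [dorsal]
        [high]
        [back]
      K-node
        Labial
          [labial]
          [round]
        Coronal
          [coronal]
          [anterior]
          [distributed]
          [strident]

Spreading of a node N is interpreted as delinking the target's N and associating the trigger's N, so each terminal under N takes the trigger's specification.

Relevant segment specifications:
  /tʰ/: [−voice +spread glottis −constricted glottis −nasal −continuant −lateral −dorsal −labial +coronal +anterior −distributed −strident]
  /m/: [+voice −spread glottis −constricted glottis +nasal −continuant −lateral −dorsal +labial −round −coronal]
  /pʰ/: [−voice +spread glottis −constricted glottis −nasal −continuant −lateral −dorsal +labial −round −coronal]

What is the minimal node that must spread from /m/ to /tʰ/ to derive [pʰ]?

Feature comparison: [labial], [round], [coronal], [anterior], [distributed], [strident] differ between /tʰ/ and [pʰ]; the remaining terminals match.
In this geometry the lowest node dominating all of them is K-node: every daughter of K-node dominates only a proper subset, so no lower node suffices.
Spreading K-node from /m/ overwrites each of those terminals with /m/'s values, yielding exactly [pʰ].
Features on which the two segments disagree outside K-node, such as [nasal], [spread glottis], are unchanged — nothing dominating them spread, and K-node is the minimal sufficient constituent.

K-node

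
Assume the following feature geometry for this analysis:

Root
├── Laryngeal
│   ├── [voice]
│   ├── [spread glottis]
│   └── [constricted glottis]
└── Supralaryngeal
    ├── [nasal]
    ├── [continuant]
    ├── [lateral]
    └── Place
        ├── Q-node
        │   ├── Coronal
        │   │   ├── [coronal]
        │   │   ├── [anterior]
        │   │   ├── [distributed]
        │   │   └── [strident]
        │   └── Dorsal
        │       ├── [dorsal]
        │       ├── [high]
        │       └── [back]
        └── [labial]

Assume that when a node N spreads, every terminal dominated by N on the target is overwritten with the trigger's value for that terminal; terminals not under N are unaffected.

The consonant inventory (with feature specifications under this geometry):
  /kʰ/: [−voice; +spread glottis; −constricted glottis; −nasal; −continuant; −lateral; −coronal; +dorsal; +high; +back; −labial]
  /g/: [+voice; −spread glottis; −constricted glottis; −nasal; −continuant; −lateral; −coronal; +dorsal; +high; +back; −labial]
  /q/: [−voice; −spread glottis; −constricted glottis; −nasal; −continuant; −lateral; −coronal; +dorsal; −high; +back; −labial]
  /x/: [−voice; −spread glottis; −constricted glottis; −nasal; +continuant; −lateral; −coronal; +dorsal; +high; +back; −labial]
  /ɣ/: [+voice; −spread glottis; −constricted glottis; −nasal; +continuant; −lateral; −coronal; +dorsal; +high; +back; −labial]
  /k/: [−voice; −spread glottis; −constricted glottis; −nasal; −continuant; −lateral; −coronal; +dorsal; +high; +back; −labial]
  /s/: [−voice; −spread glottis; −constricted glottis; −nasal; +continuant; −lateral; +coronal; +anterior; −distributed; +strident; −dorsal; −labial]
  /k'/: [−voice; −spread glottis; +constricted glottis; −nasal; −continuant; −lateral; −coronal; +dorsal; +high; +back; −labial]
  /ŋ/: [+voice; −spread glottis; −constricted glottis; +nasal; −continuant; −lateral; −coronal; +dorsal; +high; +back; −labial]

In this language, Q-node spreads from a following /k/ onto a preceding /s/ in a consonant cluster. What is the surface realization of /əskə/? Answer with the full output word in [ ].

[əxkə]

Terminals under Q-node in this geometry: [coronal], [anterior], [distributed], [strident], [dorsal], [high], [back].
The target acquires /k/'s values for everything under Q-node — [−coronal], [+dorsal], [+high], [+back] — while keeping its own [voice], [spread glottis], [constricted glottis], ….
The resulting bundle matches /x/ in the inventory; substituting it for /s/ gives [əxkə].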